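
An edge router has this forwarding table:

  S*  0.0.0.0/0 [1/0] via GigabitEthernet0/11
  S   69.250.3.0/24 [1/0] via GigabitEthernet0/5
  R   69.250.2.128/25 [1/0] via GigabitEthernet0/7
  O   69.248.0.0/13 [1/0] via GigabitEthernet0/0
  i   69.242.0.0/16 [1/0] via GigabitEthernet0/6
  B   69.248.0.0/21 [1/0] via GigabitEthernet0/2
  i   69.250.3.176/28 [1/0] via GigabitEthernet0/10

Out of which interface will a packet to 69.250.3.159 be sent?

Routes whose prefix contains 69.250.3.159:
  0.0.0.0/0 (default, matches everything) -> GigabitEthernet0/11
  69.248.0.0/13 (69.248.0.0 - 69.255.255.255) -> GigabitEthernet0/0
  69.250.3.0/24 (69.250.3.0 - 69.250.3.255) -> GigabitEthernet0/5
More-specific entries that do NOT match:
  69.250.3.176/28 (69.250.3.176 - 69.250.3.191) does not contain 69.250.3.159
  69.250.2.128/25 (69.250.2.128 - 69.250.2.255) does not contain 69.250.3.159
Longest matching prefix is /24 -> interface GigabitEthernet0/5.

GigabitEthernet0/5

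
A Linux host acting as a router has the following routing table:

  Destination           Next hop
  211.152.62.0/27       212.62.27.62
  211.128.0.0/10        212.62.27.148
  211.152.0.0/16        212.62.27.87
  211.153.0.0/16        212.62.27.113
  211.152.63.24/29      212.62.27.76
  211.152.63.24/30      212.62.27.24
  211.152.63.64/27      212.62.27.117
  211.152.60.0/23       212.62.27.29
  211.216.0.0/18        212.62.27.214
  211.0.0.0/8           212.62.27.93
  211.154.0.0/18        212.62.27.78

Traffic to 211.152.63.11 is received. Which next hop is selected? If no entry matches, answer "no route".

Routes whose prefix contains 211.152.63.11:
  211.0.0.0/8 (211.0.0.0 - 211.255.255.255) -> 212.62.27.93
  211.128.0.0/10 (211.128.0.0 - 211.191.255.255) -> 212.62.27.148
  211.152.0.0/16 (211.152.0.0 - 211.152.255.255) -> 212.62.27.87
More-specific entries that do NOT match:
  211.152.63.24/30 (211.152.63.24 - 211.152.63.27) does not contain 211.152.63.11
  211.152.63.24/29 (211.152.63.24 - 211.152.63.31) does not contain 211.152.63.11
  211.152.62.0/27 (211.152.62.0 - 211.152.62.31) does not contain 211.152.63.11
  211.152.63.64/27 (211.152.63.64 - 211.152.63.95) does not contain 211.152.63.11
  211.152.60.0/23 (211.152.60.0 - 211.152.61.255) does not contain 211.152.63.11
  211.216.0.0/18 (211.216.0.0 - 211.216.63.255) does not contain 211.152.63.11
  211.154.0.0/18 (211.154.0.0 - 211.154.63.255) does not contain 211.152.63.11
Longest matching prefix is /16 -> next hop 212.62.27.87.

212.62.27.87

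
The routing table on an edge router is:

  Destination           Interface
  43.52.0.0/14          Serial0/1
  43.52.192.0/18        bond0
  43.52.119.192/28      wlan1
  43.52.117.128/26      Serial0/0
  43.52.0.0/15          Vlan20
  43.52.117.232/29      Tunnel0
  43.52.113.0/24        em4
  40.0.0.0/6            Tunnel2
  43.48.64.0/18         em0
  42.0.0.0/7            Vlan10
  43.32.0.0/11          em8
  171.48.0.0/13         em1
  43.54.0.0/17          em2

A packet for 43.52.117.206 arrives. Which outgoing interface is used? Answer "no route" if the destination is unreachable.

Routes whose prefix contains 43.52.117.206:
  40.0.0.0/6 (40.0.0.0 - 43.255.255.255) -> Tunnel2
  42.0.0.0/7 (42.0.0.0 - 43.255.255.255) -> Vlan10
  43.32.0.0/11 (43.32.0.0 - 43.63.255.255) -> em8
  43.52.0.0/14 (43.52.0.0 - 43.55.255.255) -> Serial0/1
  43.52.0.0/15 (43.52.0.0 - 43.53.255.255) -> Vlan20
More-specific entries that do NOT match:
  43.52.117.232/29 (43.52.117.232 - 43.52.117.239) does not contain 43.52.117.206
  43.52.119.192/28 (43.52.119.192 - 43.52.119.207) does not contain 43.52.117.206
  43.52.117.128/26 (43.52.117.128 - 43.52.117.191) does not contain 43.52.117.206
  43.52.113.0/24 (43.52.113.0 - 43.52.113.255) does not contain 43.52.117.206
  43.52.192.0/18 (43.52.192.0 - 43.52.255.255) does not contain 43.52.117.206
  43.48.64.0/18 (43.48.64.0 - 43.48.127.255) does not contain 43.52.117.206
  43.54.0.0/17 (43.54.0.0 - 43.54.127.255) does not contain 43.52.117.206
Longest matching prefix is /15 -> interface Vlan20.

Vlan20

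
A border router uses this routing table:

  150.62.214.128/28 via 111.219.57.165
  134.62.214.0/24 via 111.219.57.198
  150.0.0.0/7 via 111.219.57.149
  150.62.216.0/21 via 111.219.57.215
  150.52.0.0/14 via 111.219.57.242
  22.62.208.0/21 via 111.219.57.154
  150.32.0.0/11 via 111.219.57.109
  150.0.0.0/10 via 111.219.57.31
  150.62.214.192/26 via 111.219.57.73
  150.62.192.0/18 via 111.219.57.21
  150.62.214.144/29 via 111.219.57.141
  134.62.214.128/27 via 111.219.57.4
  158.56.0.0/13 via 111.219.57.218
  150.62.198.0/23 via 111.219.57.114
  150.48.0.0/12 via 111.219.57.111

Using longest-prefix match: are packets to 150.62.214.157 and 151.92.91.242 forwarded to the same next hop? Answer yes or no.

no

150.62.214.157: longest match 150.62.192.0/18 -> 111.219.57.21
151.92.91.242: longest match 150.0.0.0/7 -> 111.219.57.149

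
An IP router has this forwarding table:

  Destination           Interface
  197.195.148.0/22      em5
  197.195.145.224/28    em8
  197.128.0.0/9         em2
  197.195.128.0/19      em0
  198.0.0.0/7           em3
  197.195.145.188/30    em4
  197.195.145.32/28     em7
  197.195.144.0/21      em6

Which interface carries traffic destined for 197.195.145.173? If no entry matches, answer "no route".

em6

Routes whose prefix contains 197.195.145.173:
  197.128.0.0/9 (197.128.0.0 - 197.255.255.255) -> em2
  197.195.128.0/19 (197.195.128.0 - 197.195.159.255) -> em0
  197.195.144.0/21 (197.195.144.0 - 197.195.151.255) -> em6
More-specific entries that do NOT match:
  197.195.145.188/30 (197.195.145.188 - 197.195.145.191) does not contain 197.195.145.173
  197.195.145.224/28 (197.195.145.224 - 197.195.145.239) does not contain 197.195.145.173
  197.195.145.32/28 (197.195.145.32 - 197.195.145.47) does not contain 197.195.145.173
  197.195.148.0/22 (197.195.148.0 - 197.195.151.255) does not contain 197.195.145.173
Longest matching prefix is /21 -> interface em6.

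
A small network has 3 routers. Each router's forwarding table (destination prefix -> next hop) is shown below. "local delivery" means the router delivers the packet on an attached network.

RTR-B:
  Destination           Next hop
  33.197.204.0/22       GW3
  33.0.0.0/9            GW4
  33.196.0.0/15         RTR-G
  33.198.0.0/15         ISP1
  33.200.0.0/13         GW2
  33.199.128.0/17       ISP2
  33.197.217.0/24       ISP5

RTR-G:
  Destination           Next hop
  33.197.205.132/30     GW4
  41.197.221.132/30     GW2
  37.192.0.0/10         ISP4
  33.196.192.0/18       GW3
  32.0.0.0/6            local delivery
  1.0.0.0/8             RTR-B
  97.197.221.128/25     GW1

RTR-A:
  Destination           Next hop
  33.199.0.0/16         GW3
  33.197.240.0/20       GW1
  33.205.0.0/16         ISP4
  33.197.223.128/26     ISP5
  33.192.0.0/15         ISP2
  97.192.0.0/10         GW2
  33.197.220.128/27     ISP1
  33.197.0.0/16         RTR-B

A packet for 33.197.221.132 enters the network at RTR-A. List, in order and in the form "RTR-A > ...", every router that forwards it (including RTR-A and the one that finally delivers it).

At RTR-A: longest match for 33.197.221.132 is 33.197.0.0/16 -> RTR-B
At RTR-B: longest match for 33.197.221.132 is 33.196.0.0/15 -> RTR-G
At RTR-G: longest match for 33.197.221.132 is 32.0.0.0/6 -> local delivery

RTR-A > RTR-B > RTR-G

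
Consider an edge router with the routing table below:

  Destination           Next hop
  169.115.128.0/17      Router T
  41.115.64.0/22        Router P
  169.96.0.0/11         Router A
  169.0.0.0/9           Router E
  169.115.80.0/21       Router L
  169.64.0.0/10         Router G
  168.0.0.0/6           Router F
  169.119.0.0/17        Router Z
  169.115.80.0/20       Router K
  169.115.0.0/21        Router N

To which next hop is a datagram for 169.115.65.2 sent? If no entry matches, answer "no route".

Router A

Routes whose prefix contains 169.115.65.2:
  168.0.0.0/6 (168.0.0.0 - 171.255.255.255) -> Router F
  169.0.0.0/9 (169.0.0.0 - 169.127.255.255) -> Router E
  169.64.0.0/10 (169.64.0.0 - 169.127.255.255) -> Router G
  169.96.0.0/11 (169.96.0.0 - 169.127.255.255) -> Router A
More-specific entries that do NOT match:
  41.115.64.0/22 (41.115.64.0 - 41.115.67.255) does not contain 169.115.65.2
  169.115.80.0/21 (169.115.80.0 - 169.115.87.255) does not contain 169.115.65.2
  169.115.0.0/21 (169.115.0.0 - 169.115.7.255) does not contain 169.115.65.2
  169.115.80.0/20 (169.115.80.0 - 169.115.95.255) does not contain 169.115.65.2
  169.115.128.0/17 (169.115.128.0 - 169.115.255.255) does not contain 169.115.65.2
  169.119.0.0/17 (169.119.0.0 - 169.119.127.255) does not contain 169.115.65.2
Longest matching prefix is /11 -> next hop Router A.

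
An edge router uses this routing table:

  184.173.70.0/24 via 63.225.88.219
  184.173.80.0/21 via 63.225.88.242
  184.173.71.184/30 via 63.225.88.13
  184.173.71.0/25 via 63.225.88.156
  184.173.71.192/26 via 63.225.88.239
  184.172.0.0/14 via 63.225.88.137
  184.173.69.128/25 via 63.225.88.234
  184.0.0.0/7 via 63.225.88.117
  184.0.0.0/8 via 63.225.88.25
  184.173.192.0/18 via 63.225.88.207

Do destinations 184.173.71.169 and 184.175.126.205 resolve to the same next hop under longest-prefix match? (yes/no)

184.173.71.169: longest match 184.172.0.0/14 -> 63.225.88.137
184.175.126.205: longest match 184.172.0.0/14 -> 63.225.88.137

yes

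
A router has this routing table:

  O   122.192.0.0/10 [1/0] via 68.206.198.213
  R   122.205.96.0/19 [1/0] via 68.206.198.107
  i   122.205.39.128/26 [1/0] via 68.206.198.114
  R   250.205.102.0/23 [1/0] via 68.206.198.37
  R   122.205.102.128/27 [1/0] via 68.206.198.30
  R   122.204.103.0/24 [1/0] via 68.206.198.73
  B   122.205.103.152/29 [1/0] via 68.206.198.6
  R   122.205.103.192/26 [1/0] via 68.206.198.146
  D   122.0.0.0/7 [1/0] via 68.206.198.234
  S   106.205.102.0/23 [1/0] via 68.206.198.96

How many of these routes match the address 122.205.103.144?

Prefixes containing 122.205.103.144:
  122.0.0.0/7 (122.0.0.0 - 123.255.255.255)
  122.192.0.0/10 (122.192.0.0 - 122.255.255.255)
  122.205.96.0/19 (122.205.96.0 - 122.205.127.255)
Total matching entries: 3.

3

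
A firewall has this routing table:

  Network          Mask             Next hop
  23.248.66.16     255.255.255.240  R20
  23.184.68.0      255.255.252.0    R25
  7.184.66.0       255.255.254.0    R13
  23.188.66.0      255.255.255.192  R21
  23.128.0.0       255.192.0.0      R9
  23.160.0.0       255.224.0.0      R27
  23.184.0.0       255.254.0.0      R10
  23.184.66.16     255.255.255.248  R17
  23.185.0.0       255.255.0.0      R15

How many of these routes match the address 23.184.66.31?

3

Prefixes containing 23.184.66.31:
  23.128.0.0/10 (23.128.0.0 - 23.191.255.255)
  23.160.0.0/11 (23.160.0.0 - 23.191.255.255)
  23.184.0.0/15 (23.184.0.0 - 23.185.255.255)
Total matching entries: 3.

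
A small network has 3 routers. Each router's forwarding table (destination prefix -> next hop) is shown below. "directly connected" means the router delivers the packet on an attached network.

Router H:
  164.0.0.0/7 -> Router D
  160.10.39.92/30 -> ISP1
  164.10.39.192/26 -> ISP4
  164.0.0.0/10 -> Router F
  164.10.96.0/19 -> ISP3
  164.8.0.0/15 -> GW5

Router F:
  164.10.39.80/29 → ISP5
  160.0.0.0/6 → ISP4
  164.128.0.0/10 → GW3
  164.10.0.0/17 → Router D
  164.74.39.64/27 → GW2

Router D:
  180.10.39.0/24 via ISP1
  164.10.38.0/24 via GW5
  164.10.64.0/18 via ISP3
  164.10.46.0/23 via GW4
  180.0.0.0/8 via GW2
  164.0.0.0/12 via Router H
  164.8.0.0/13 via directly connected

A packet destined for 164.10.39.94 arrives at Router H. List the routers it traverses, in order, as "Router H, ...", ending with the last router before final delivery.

Router H, Router F, Router D

At Router H: longest match for 164.10.39.94 is 164.0.0.0/10 -> Router F
At Router F: longest match for 164.10.39.94 is 164.10.0.0/17 -> Router D
At Router D: longest match for 164.10.39.94 is 164.8.0.0/13 -> directly connected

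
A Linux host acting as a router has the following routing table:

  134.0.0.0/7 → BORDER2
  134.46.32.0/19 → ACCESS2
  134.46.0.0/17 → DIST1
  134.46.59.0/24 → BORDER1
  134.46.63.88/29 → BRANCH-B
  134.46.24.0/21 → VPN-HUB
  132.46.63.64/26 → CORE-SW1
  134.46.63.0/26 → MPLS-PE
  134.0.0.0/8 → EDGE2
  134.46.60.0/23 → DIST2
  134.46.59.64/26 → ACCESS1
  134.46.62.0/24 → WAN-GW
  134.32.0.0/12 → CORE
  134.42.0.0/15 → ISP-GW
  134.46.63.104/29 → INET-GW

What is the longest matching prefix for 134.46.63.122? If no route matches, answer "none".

134.46.32.0/19

Entries matching 134.46.63.122:
  134.0.0.0/7 (134.0.0.0 - 135.255.255.255)
  134.0.0.0/8 (134.0.0.0 - 134.255.255.255)
  134.32.0.0/12 (134.32.0.0 - 134.47.255.255)
  134.46.0.0/17 (134.46.0.0 - 134.46.127.255)
  134.46.32.0/19 (134.46.32.0 - 134.46.63.255)
Most specific is 134.46.32.0/19.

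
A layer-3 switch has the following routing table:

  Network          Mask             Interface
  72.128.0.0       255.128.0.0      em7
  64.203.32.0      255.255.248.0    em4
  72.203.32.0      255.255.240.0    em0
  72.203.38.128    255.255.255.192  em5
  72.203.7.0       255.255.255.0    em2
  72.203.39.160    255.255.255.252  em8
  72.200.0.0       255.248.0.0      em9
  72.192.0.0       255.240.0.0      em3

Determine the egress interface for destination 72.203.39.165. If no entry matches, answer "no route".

em0

Routes whose prefix contains 72.203.39.165:
  72.128.0.0/9 (72.128.0.0 - 72.255.255.255) -> em7
  72.192.0.0/12 (72.192.0.0 - 72.207.255.255) -> em3
  72.200.0.0/13 (72.200.0.0 - 72.207.255.255) -> em9
  72.203.32.0/20 (72.203.32.0 - 72.203.47.255) -> em0
More-specific entries that do NOT match:
  72.203.39.160/30 (72.203.39.160 - 72.203.39.163) does not contain 72.203.39.165
  72.203.38.128/26 (72.203.38.128 - 72.203.38.191) does not contain 72.203.39.165
  72.203.7.0/24 (72.203.7.0 - 72.203.7.255) does not contain 72.203.39.165
  64.203.32.0/21 (64.203.32.0 - 64.203.39.255) does not contain 72.203.39.165
Longest matching prefix is /20 -> interface em0.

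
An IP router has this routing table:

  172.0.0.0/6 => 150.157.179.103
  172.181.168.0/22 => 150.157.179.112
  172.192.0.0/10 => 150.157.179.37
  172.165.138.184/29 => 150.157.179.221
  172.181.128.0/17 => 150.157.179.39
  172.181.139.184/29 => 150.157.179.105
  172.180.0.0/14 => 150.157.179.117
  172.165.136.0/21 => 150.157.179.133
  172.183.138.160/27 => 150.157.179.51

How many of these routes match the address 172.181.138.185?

Prefixes containing 172.181.138.185:
  172.0.0.0/6 (172.0.0.0 - 175.255.255.255)
  172.180.0.0/14 (172.180.0.0 - 172.183.255.255)
  172.181.128.0/17 (172.181.128.0 - 172.181.255.255)
Total matching entries: 3.

3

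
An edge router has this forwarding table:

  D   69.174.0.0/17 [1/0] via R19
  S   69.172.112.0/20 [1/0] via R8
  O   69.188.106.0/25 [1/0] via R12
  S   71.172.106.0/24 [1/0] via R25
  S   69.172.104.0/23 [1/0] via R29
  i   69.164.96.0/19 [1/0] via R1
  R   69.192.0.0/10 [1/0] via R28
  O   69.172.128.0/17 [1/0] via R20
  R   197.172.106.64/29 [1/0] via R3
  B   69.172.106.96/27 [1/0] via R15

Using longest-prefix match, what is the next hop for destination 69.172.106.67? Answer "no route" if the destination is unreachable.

No entry's prefix contains 69.172.106.67; there is no default route.

no route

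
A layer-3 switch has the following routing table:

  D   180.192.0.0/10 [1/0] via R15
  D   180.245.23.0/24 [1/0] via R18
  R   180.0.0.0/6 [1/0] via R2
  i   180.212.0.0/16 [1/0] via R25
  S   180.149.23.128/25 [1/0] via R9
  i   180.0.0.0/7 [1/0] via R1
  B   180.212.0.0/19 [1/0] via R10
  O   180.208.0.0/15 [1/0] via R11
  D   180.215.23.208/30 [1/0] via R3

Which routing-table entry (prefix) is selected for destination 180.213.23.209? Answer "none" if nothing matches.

Entries matching 180.213.23.209:
  180.0.0.0/6 (180.0.0.0 - 183.255.255.255)
  180.0.0.0/7 (180.0.0.0 - 181.255.255.255)
  180.192.0.0/10 (180.192.0.0 - 180.255.255.255)
Most specific is 180.192.0.0/10.

180.192.0.0/10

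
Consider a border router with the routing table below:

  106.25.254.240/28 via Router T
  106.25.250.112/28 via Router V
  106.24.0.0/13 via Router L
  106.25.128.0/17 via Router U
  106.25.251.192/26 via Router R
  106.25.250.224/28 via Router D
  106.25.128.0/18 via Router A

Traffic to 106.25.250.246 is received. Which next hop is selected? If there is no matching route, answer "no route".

Routes whose prefix contains 106.25.250.246:
  106.24.0.0/13 (106.24.0.0 - 106.31.255.255) -> Router L
  106.25.128.0/17 (106.25.128.0 - 106.25.255.255) -> Router U
More-specific entries that do NOT match:
  106.25.254.240/28 (106.25.254.240 - 106.25.254.255) does not contain 106.25.250.246
  106.25.250.112/28 (106.25.250.112 - 106.25.250.127) does not contain 106.25.250.246
  106.25.250.224/28 (106.25.250.224 - 106.25.250.239) does not contain 106.25.250.246
  106.25.251.192/26 (106.25.251.192 - 106.25.251.255) does not contain 106.25.250.246
  106.25.128.0/18 (106.25.128.0 - 106.25.191.255) does not contain 106.25.250.246
Longest matching prefix is /17 -> next hop Router U.

Router U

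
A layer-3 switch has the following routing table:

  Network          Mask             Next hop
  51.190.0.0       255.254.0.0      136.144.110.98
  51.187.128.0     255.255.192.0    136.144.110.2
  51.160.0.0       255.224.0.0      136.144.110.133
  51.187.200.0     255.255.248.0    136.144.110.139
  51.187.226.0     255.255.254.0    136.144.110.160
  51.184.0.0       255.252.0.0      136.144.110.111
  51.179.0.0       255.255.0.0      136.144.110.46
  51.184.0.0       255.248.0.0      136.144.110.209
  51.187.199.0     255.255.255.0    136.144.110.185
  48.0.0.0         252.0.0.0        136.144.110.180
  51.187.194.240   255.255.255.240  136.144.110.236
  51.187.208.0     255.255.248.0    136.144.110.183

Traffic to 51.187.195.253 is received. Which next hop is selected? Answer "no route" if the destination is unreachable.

136.144.110.111

Routes whose prefix contains 51.187.195.253:
  48.0.0.0/6 (48.0.0.0 - 51.255.255.255) -> 136.144.110.180
  51.160.0.0/11 (51.160.0.0 - 51.191.255.255) -> 136.144.110.133
  51.184.0.0/13 (51.184.0.0 - 51.191.255.255) -> 136.144.110.209
  51.184.0.0/14 (51.184.0.0 - 51.187.255.255) -> 136.144.110.111
More-specific entries that do NOT match:
  51.187.194.240/28 (51.187.194.240 - 51.187.194.255) does not contain 51.187.195.253
  51.187.199.0/24 (51.187.199.0 - 51.187.199.255) does not contain 51.187.195.253
  51.187.226.0/23 (51.187.226.0 - 51.187.227.255) does not contain 51.187.195.253
  51.187.200.0/21 (51.187.200.0 - 51.187.207.255) does not contain 51.187.195.253
  51.187.208.0/21 (51.187.208.0 - 51.187.215.255) does not contain 51.187.195.253
  51.187.128.0/18 (51.187.128.0 - 51.187.191.255) does not contain 51.187.195.253
  51.179.0.0/16 (51.179.0.0 - 51.179.255.255) does not contain 51.187.195.253
  51.190.0.0/15 (51.190.0.0 - 51.191.255.255) does not contain 51.187.195.253
Longest matching prefix is /14 -> next hop 136.144.110.111.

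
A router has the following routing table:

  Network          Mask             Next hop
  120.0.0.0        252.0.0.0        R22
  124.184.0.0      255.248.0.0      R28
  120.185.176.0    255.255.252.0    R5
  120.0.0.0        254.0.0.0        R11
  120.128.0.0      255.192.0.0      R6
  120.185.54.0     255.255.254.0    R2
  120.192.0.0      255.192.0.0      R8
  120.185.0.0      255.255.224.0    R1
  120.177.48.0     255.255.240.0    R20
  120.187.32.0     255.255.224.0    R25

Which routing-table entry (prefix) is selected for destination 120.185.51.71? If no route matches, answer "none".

Entries matching 120.185.51.71:
  120.0.0.0/6 (120.0.0.0 - 123.255.255.255)
  120.0.0.0/7 (120.0.0.0 - 121.255.255.255)
  120.128.0.0/10 (120.128.0.0 - 120.191.255.255)
Most specific is 120.128.0.0/10.

120.128.0.0/10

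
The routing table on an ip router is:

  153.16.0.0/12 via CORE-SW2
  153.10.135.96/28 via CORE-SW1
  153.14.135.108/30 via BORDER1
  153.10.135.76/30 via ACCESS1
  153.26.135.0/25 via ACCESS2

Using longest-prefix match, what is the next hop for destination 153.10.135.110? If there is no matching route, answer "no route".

CORE-SW1

Routes whose prefix contains 153.10.135.110:
  153.10.135.96/28 (153.10.135.96 - 153.10.135.111) -> CORE-SW1
More-specific entries that do NOT match:
  153.14.135.108/30 (153.14.135.108 - 153.14.135.111) does not contain 153.10.135.110
  153.10.135.76/30 (153.10.135.76 - 153.10.135.79) does not contain 153.10.135.110
Longest matching prefix is /28 -> next hop CORE-SW1.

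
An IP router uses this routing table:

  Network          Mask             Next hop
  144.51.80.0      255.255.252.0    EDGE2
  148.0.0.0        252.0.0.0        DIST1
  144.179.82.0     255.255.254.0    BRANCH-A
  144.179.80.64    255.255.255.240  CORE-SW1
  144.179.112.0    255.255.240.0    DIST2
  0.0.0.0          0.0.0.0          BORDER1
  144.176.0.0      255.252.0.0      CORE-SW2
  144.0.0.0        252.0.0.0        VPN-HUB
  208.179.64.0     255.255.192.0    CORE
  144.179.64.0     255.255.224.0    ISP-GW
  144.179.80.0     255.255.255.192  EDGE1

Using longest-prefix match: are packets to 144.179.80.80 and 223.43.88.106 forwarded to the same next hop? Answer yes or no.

144.179.80.80: longest match 144.179.64.0/19 -> ISP-GW
223.43.88.106: longest match 0.0.0.0/0 -> BORDER1

no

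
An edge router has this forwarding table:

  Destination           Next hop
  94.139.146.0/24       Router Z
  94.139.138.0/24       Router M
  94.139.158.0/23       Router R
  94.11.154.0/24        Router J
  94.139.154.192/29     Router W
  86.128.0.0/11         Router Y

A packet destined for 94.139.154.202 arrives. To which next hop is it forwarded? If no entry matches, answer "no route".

no route

No entry's prefix contains 94.139.154.202; there is no default route.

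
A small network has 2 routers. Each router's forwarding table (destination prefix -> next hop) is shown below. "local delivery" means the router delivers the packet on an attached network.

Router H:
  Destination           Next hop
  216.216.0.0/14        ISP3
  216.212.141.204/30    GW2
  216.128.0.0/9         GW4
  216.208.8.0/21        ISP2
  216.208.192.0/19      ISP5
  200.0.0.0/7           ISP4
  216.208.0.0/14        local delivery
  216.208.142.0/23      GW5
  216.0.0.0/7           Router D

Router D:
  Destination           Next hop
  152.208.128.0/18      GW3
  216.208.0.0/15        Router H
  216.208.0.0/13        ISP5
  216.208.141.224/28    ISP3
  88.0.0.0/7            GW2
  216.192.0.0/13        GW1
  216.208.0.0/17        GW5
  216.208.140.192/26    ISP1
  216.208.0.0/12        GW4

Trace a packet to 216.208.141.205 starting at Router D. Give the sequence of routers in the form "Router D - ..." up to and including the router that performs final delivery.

At Router D: longest match for 216.208.141.205 is 216.208.0.0/15 -> Router H
At Router H: longest match for 216.208.141.205 is 216.208.0.0/14 -> local delivery

Router D - Router H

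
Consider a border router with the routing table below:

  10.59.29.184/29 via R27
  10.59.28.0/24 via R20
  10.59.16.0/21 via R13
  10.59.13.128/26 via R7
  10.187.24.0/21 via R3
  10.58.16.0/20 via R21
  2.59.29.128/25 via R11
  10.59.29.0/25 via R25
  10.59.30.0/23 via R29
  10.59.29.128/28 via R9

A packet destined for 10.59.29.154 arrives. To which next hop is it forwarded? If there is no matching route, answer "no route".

No entry's prefix contains 10.59.29.154; there is no default route.

no route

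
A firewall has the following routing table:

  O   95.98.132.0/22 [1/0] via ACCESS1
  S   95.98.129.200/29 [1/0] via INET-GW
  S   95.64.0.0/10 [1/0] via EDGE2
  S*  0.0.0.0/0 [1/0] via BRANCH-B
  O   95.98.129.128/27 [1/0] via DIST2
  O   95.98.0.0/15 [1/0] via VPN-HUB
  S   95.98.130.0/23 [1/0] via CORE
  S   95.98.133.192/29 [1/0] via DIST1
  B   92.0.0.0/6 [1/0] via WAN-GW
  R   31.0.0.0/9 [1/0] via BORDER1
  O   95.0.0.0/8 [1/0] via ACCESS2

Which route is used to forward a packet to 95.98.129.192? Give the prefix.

Entries matching 95.98.129.192:
  0.0.0.0/0 (default, matches everything)
  92.0.0.0/6 (92.0.0.0 - 95.255.255.255)
  95.0.0.0/8 (95.0.0.0 - 95.255.255.255)
  95.64.0.0/10 (95.64.0.0 - 95.127.255.255)
  95.98.0.0/15 (95.98.0.0 - 95.99.255.255)
Most specific is 95.98.0.0/15.

95.98.0.0/15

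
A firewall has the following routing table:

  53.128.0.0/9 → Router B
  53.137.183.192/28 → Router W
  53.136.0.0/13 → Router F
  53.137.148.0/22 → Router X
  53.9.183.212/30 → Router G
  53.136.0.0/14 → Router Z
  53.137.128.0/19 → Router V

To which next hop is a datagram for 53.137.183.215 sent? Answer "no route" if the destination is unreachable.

Routes whose prefix contains 53.137.183.215:
  53.128.0.0/9 (53.128.0.0 - 53.255.255.255) -> Router B
  53.136.0.0/13 (53.136.0.0 - 53.143.255.255) -> Router F
  53.136.0.0/14 (53.136.0.0 - 53.139.255.255) -> Router Z
More-specific entries that do NOT match:
  53.9.183.212/30 (53.9.183.212 - 53.9.183.215) does not contain 53.137.183.215
  53.137.183.192/28 (53.137.183.192 - 53.137.183.207) does not contain 53.137.183.215
  53.137.148.0/22 (53.137.148.0 - 53.137.151.255) does not contain 53.137.183.215
  53.137.128.0/19 (53.137.128.0 - 53.137.159.255) does not contain 53.137.183.215
Longest matching prefix is /14 -> next hop Router Z.

Router Z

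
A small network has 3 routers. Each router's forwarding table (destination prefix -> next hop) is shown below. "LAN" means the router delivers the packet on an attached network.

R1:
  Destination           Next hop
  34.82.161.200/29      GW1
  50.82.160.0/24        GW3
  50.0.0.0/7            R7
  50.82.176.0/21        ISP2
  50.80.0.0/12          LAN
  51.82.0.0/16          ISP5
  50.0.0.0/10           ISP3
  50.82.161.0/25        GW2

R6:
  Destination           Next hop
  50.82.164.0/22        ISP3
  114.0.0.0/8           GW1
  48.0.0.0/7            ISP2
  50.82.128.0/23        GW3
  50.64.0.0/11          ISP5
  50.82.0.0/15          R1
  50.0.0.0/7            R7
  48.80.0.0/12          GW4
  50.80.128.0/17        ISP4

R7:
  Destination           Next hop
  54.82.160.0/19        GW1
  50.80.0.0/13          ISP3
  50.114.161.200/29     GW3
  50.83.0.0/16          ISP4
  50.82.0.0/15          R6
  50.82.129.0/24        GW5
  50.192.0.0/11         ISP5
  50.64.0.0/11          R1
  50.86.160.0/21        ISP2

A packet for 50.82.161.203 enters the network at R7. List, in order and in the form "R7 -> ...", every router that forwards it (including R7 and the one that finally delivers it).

R7 -> R6 -> R1

At R7: longest match for 50.82.161.203 is 50.82.0.0/15 -> R6
At R6: longest match for 50.82.161.203 is 50.82.0.0/15 -> R1
At R1: longest match for 50.82.161.203 is 50.80.0.0/12 -> LAN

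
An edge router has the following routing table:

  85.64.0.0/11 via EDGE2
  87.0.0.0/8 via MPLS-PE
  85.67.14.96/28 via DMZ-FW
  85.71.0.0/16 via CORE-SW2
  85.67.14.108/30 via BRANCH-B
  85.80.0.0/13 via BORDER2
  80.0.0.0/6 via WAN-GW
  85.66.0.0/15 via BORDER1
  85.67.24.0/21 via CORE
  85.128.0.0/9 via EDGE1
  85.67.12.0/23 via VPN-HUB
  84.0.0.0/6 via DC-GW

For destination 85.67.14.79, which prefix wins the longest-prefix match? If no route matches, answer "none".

Entries matching 85.67.14.79:
  84.0.0.0/6 (84.0.0.0 - 87.255.255.255)
  85.64.0.0/11 (85.64.0.0 - 85.95.255.255)
  85.66.0.0/15 (85.66.0.0 - 85.67.255.255)
Most specific is 85.66.0.0/15.

85.66.0.0/15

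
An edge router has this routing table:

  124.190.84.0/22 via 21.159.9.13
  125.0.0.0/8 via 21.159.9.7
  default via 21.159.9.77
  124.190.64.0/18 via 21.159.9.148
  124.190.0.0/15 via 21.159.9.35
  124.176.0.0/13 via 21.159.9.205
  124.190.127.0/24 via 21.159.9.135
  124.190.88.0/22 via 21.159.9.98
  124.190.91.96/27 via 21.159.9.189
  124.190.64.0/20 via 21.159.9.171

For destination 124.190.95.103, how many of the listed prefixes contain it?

3

Prefixes containing 124.190.95.103:
  0.0.0.0/0 (default, matches everything)
  124.190.0.0/15 (124.190.0.0 - 124.191.255.255)
  124.190.64.0/18 (124.190.64.0 - 124.190.127.255)
Total matching entries: 3.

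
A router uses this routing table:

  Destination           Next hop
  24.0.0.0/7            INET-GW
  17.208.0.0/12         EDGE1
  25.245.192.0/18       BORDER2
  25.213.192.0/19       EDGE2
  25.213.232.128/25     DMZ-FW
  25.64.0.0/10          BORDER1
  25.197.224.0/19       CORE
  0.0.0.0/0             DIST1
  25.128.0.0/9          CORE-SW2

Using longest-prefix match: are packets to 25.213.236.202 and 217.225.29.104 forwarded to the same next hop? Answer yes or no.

25.213.236.202: longest match 25.128.0.0/9 -> CORE-SW2
217.225.29.104: longest match 0.0.0.0/0 -> DIST1

no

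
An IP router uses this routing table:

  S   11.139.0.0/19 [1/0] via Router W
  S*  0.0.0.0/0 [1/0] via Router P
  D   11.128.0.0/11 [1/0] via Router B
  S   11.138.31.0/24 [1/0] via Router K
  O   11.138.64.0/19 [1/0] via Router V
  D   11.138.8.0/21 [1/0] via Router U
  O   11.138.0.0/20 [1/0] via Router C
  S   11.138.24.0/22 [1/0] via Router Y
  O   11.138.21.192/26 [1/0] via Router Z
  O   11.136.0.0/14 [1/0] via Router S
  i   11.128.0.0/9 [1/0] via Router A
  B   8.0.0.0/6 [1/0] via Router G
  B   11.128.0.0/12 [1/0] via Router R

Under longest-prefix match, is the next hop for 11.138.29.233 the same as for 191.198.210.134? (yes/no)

11.138.29.233: longest match 11.136.0.0/14 -> Router S
191.198.210.134: longest match 0.0.0.0/0 -> Router P

no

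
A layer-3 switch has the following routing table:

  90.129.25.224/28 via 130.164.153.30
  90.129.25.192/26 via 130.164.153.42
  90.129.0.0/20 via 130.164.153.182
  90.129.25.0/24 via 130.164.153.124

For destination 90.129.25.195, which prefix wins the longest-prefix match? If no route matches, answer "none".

Entries matching 90.129.25.195:
  90.129.25.0/24 (90.129.25.0 - 90.129.25.255)
  90.129.25.192/26 (90.129.25.192 - 90.129.25.255)
Most specific is 90.129.25.192/26.

90.129.25.192/26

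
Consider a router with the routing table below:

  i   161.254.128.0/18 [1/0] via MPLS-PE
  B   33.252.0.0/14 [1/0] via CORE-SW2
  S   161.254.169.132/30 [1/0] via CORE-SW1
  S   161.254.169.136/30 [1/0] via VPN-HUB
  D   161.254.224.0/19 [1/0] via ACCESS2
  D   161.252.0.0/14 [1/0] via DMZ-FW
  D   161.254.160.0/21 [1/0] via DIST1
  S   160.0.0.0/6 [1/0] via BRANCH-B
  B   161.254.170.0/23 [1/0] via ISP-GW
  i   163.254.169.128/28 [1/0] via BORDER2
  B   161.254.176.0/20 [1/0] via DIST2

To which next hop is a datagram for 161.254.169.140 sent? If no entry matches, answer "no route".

Routes whose prefix contains 161.254.169.140:
  160.0.0.0/6 (160.0.0.0 - 163.255.255.255) -> BRANCH-B
  161.252.0.0/14 (161.252.0.0 - 161.255.255.255) -> DMZ-FW
  161.254.128.0/18 (161.254.128.0 - 161.254.191.255) -> MPLS-PE
More-specific entries that do NOT match:
  161.254.169.132/30 (161.254.169.132 - 161.254.169.135) does not contain 161.254.169.140
  161.254.169.136/30 (161.254.169.136 - 161.254.169.139) does not contain 161.254.169.140
  163.254.169.128/28 (163.254.169.128 - 163.254.169.143) does not contain 161.254.169.140
  161.254.170.0/23 (161.254.170.0 - 161.254.171.255) does not contain 161.254.169.140
  161.254.160.0/21 (161.254.160.0 - 161.254.167.255) does not contain 161.254.169.140
  161.254.176.0/20 (161.254.176.0 - 161.254.191.255) does not contain 161.254.169.140
  161.254.224.0/19 (161.254.224.0 - 161.254.255.255) does not contain 161.254.169.140
Longest matching prefix is /18 -> next hop MPLS-PE.

MPLS-PE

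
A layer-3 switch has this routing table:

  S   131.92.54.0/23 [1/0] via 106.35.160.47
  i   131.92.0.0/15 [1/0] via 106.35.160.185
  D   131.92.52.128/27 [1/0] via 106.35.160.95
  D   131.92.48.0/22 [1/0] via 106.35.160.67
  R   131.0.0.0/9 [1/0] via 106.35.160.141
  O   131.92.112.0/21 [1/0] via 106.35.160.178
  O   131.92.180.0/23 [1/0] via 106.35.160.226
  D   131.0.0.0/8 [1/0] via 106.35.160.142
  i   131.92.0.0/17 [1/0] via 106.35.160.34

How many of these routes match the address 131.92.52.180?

4

Prefixes containing 131.92.52.180:
  131.0.0.0/8 (131.0.0.0 - 131.255.255.255)
  131.0.0.0/9 (131.0.0.0 - 131.127.255.255)
  131.92.0.0/15 (131.92.0.0 - 131.93.255.255)
  131.92.0.0/17 (131.92.0.0 - 131.92.127.255)
Total matching entries: 4.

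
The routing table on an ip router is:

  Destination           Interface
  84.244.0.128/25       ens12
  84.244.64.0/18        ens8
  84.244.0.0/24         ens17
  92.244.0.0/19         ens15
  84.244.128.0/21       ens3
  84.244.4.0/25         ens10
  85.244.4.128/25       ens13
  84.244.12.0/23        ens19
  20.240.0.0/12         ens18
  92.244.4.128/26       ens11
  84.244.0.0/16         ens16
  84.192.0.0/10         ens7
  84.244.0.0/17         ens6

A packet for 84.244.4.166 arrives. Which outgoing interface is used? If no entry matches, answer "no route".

ens6

Routes whose prefix contains 84.244.4.166:
  84.192.0.0/10 (84.192.0.0 - 84.255.255.255) -> ens7
  84.244.0.0/16 (84.244.0.0 - 84.244.255.255) -> ens16
  84.244.0.0/17 (84.244.0.0 - 84.244.127.255) -> ens6
More-specific entries that do NOT match:
  92.244.4.128/26 (92.244.4.128 - 92.244.4.191) does not contain 84.244.4.166
  84.244.0.128/25 (84.244.0.128 - 84.244.0.255) does not contain 84.244.4.166
  84.244.4.0/25 (84.244.4.0 - 84.244.4.127) does not contain 84.244.4.166
  85.244.4.128/25 (85.244.4.128 - 85.244.4.255) does not contain 84.244.4.166
  84.244.0.0/24 (84.244.0.0 - 84.244.0.255) does not contain 84.244.4.166
  84.244.12.0/23 (84.244.12.0 - 84.244.13.255) does not contain 84.244.4.166
  84.244.128.0/21 (84.244.128.0 - 84.244.135.255) does not contain 84.244.4.166
  92.244.0.0/19 (92.244.0.0 - 92.244.31.255) does not contain 84.244.4.166
  84.244.64.0/18 (84.244.64.0 - 84.244.127.255) does not contain 84.244.4.166
Longest matching prefix is /17 -> interface ens6.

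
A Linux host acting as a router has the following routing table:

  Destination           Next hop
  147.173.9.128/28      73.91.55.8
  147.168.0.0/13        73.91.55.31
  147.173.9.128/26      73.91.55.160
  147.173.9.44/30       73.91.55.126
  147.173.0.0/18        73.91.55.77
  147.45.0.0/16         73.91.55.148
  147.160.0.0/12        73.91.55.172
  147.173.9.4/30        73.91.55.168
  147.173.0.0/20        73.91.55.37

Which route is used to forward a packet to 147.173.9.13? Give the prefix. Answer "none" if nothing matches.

Entries matching 147.173.9.13:
  147.160.0.0/12 (147.160.0.0 - 147.175.255.255)
  147.168.0.0/13 (147.168.0.0 - 147.175.255.255)
  147.173.0.0/18 (147.173.0.0 - 147.173.63.255)
  147.173.0.0/20 (147.173.0.0 - 147.173.15.255)
Most specific is 147.173.0.0/20.

147.173.0.0/20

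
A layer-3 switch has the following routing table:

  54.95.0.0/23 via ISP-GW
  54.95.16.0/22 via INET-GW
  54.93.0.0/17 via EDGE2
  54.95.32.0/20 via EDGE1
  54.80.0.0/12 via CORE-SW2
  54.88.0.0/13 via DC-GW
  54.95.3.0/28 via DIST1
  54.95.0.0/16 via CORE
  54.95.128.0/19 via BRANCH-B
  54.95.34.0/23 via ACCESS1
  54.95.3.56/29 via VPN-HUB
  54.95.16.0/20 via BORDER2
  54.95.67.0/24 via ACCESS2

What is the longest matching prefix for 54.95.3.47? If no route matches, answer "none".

Entries matching 54.95.3.47:
  54.80.0.0/12 (54.80.0.0 - 54.95.255.255)
  54.88.0.0/13 (54.88.0.0 - 54.95.255.255)
  54.95.0.0/16 (54.95.0.0 - 54.95.255.255)
Most specific is 54.95.0.0/16.

54.95.0.0/16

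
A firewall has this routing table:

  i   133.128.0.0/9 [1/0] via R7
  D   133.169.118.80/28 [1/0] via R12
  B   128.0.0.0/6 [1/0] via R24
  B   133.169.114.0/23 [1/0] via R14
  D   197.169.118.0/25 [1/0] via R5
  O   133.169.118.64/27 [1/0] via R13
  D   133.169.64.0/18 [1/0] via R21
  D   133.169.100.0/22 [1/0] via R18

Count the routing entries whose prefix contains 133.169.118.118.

Prefixes containing 133.169.118.118:
  133.128.0.0/9 (133.128.0.0 - 133.255.255.255)
  133.169.64.0/18 (133.169.64.0 - 133.169.127.255)
Total matching entries: 2.

2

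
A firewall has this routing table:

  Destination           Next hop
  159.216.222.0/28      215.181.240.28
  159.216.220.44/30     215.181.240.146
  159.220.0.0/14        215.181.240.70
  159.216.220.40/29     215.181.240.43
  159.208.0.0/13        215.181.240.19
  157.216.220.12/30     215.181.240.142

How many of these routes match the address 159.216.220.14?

0

No listed prefix contains 159.216.220.14.
Total matching entries: 0.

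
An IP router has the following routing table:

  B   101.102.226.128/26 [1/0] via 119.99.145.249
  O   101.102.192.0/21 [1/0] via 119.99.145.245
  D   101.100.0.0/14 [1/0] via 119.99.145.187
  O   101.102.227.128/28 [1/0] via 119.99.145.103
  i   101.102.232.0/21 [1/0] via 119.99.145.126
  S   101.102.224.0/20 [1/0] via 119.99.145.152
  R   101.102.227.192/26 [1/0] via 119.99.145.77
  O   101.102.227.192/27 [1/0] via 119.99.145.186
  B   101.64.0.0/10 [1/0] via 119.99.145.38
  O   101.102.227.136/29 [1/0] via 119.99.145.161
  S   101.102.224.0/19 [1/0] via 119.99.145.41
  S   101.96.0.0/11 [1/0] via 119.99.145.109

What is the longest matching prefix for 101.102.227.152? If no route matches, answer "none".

Entries matching 101.102.227.152:
  101.64.0.0/10 (101.64.0.0 - 101.127.255.255)
  101.96.0.0/11 (101.96.0.0 - 101.127.255.255)
  101.100.0.0/14 (101.100.0.0 - 101.103.255.255)
  101.102.224.0/19 (101.102.224.0 - 101.102.255.255)
  101.102.224.0/20 (101.102.224.0 - 101.102.239.255)
Most specific is 101.102.224.0/20.

101.102.224.0/20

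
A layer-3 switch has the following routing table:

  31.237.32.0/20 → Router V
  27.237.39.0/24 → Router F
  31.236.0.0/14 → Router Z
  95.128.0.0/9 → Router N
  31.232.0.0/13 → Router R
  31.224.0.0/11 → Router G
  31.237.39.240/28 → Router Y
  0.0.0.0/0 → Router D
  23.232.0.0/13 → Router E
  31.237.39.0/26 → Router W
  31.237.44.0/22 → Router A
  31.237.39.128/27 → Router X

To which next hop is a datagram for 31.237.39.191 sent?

Router V

Routes whose prefix contains 31.237.39.191:
  0.0.0.0/0 (default, matches everything) -> Router D
  31.224.0.0/11 (31.224.0.0 - 31.255.255.255) -> Router G
  31.232.0.0/13 (31.232.0.0 - 31.239.255.255) -> Router R
  31.236.0.0/14 (31.236.0.0 - 31.239.255.255) -> Router Z
  31.237.32.0/20 (31.237.32.0 - 31.237.47.255) -> Router V
More-specific entries that do NOT match:
  31.237.39.240/28 (31.237.39.240 - 31.237.39.255) does not contain 31.237.39.191
  31.237.39.128/27 (31.237.39.128 - 31.237.39.159) does not contain 31.237.39.191
  31.237.39.0/26 (31.237.39.0 - 31.237.39.63) does not contain 31.237.39.191
  27.237.39.0/24 (27.237.39.0 - 27.237.39.255) does not contain 31.237.39.191
  31.237.44.0/22 (31.237.44.0 - 31.237.47.255) does not contain 31.237.39.191
Longest matching prefix is /20 -> next hop Router V.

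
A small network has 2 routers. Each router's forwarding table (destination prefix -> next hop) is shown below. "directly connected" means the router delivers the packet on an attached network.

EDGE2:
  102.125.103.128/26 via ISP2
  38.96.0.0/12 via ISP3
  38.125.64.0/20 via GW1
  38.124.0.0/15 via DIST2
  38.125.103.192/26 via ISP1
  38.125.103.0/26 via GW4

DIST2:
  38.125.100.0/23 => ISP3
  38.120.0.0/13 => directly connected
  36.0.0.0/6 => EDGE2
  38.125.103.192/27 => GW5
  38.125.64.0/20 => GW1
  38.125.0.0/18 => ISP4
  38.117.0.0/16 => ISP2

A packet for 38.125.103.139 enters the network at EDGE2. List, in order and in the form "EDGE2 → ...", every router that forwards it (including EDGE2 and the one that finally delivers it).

EDGE2 → DIST2

At EDGE2: longest match for 38.125.103.139 is 38.124.0.0/15 -> DIST2
At DIST2: longest match for 38.125.103.139 is 38.120.0.0/13 -> directly connected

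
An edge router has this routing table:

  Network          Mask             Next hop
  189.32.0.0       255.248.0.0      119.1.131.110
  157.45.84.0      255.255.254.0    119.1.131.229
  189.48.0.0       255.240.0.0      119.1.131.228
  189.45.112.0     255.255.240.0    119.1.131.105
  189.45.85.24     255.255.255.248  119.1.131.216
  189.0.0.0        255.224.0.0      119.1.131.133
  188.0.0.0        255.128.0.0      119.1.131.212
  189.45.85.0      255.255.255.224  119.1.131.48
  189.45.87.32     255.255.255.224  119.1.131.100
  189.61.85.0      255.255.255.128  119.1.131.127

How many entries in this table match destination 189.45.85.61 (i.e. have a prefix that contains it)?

0

No listed prefix contains 189.45.85.61.
Total matching entries: 0.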